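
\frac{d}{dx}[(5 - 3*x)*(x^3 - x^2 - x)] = -12*x^3 + 24*x^2 - 4*x - 5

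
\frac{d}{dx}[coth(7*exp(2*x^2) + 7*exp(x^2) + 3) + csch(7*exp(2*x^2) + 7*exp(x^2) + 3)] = -14*x*(2*exp(x^2)*cosh(7*exp(2*x^2) + 7*exp(x^2) + 3) + 2*exp(x^2) + cosh(7*exp(2*x^2) + 7*exp(x^2) + 3) + 1)*exp(x^2)/sinh(7*exp(2*x^2) + 7*exp(x^2) + 3)^2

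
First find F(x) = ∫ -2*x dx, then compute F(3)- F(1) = -8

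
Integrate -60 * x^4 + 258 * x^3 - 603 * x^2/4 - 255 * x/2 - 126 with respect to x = -12*x^5 + 129*x^4/2 - 201*x^3/4 - 255*x^2/4 - 126*x + C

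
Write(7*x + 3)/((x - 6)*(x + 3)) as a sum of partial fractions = 2/(x + 3) + 5/(x - 6)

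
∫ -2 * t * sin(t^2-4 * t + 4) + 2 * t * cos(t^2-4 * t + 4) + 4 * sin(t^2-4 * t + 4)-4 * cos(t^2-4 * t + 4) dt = sin((t - 2)^2) + cos((t - 2)^2) + C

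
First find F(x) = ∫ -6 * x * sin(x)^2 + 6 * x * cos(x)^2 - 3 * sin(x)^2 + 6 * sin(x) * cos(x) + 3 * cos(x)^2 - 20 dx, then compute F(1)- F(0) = -20 + 9*sin(2)/2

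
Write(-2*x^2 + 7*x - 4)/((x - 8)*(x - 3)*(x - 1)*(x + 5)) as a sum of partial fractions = 89/(624*(x + 5)) + 1/(84*(x - 1)) + 1/(80*(x - 3)) - 76/(455*(x - 8))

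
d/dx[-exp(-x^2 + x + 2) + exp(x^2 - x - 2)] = (2*x*exp(-2*x^2 + 2*x + 4) + 2*x - exp(-2*x^2 + 2*x + 4) - 1)*exp(x^2 - x - 2)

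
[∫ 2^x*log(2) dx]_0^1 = 1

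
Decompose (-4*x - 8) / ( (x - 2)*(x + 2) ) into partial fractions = -4/(x - 2)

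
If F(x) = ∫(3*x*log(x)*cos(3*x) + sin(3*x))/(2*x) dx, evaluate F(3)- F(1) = log(3)*sin(9)/2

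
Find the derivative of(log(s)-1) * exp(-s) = (-s*log(s) + s + 1)*exp(-s)/s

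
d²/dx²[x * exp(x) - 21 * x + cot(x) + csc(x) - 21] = x*exp(x) + 2*exp(x) - 1/sin(x) + 2*cos(x)/sin(x)^3 + 2/sin(x)^3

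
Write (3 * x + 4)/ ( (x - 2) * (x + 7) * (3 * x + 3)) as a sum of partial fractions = -17/(162*(x + 7)) - 1/(54*(x + 1)) + 10/(81*(x - 2))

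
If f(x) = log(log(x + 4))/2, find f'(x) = 1/(2*x*log(x + 4) + 8*log(x + 4))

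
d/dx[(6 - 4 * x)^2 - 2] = 32*x - 48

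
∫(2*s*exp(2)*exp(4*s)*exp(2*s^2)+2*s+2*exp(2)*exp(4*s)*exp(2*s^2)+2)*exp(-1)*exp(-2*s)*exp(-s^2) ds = 2*sinh((s + 1)^2) + C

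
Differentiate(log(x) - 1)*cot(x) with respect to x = (-x*log(x)/sin(x)^2 + x/sin(x)^2 + 1/tan(x))/x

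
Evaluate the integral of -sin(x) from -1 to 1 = 0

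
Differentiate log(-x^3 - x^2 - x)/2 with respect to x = (3*x^2 + 2*x + 1)/(2*x^3 + 2*x^2 + 2*x)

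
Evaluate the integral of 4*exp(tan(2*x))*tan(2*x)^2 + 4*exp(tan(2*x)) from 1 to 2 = -2*exp(tan(2)) + 2*exp(tan(4))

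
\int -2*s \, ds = -s^2 + C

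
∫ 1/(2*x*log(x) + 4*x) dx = log(log(x) + 2)/2 + C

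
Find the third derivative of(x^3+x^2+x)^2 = 120*x^3 + 120*x^2 + 72*x + 12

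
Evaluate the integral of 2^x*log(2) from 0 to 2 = 3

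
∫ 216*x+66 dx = 108*x^2 + 66*x + C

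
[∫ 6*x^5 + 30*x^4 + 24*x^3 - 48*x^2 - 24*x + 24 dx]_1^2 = 215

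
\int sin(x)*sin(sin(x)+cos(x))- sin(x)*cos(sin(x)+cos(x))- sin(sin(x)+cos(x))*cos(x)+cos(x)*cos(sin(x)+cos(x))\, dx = sqrt(2)*sin(sqrt(2)*sin(x + pi/4) + pi/4) + C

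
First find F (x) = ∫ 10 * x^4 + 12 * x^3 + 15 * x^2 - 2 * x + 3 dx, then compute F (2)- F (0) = 154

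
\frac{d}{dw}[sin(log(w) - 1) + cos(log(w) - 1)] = sqrt(2)*cos(log(w) - 1 + pi/4)/w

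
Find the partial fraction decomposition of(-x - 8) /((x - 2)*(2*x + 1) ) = 3/(2*x + 1) - 2/(x - 2)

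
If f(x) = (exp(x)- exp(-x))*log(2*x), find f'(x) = (x*exp(2*x)*log(x) + x*exp(2*x)*log(2) + x*log(x) + x*log(2) + exp(2*x) - 1)*exp(-x)/x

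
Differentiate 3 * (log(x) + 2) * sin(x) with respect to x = 3*(x*log(x)*cos(x) + 2*x*cos(x) + sin(x))/x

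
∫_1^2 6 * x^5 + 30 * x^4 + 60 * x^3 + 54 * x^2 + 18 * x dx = 627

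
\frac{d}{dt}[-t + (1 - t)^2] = 2*t - 3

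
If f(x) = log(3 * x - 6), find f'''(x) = 2/(x^3 - 6*x^2 + 12*x - 8)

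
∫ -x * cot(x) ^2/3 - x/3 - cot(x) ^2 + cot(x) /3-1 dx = (x/3 + 1)*cot(x) + C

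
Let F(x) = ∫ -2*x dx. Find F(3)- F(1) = -8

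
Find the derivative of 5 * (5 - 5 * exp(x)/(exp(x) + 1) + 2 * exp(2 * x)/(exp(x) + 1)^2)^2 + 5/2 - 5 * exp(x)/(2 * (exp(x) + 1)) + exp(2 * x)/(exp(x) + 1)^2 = (-41*exp(4*x) - 307*exp(3*x) - 611*exp(2*x) - 505*exp(x))/(2*exp(5*x) + 10*exp(4*x) + 20*exp(3*x) + 20*exp(2*x) + 10*exp(x) + 2)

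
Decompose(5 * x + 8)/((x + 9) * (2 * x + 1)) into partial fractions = 11/(17*(2*x + 1)) + 37/(17*(x + 9))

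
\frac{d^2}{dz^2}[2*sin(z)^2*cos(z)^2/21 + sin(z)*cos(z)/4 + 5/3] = 8*(1 - cos(2*z))^2/21 - sin(2*z)/2 + 16*cos(2*z)/21 - 4/7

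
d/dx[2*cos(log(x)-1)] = -2*sin(log(x) - 1)/x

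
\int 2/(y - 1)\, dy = log(2*(y - 1)^2) + C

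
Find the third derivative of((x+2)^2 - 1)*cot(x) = -6*x^2*cot(x)^4 - 8*x^2*cot(x)^2 - 2*x^2 - 24*x*cot(x)^4 + 12*x*cot(x)^3 - 32*x*cot(x)^2 + 12*x*cot(x) - 8*x - 18*cot(x)^4 + 24*cot(x)^3 - 30*cot(x)^2 + 24*cot(x) - 12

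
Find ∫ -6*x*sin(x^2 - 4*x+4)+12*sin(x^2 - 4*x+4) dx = 3*cos((x - 2)^2) + C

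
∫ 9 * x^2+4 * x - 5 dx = 3*x^3 + 2*x^2 - 5*x + C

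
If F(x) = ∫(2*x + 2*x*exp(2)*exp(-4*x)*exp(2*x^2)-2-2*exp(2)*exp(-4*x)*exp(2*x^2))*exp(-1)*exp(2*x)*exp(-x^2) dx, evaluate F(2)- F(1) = E - exp(-1)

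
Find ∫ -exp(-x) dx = exp(-x) + C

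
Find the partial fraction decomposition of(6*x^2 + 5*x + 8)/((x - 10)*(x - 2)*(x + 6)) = 97/(64*(x + 6)) - 21/(32*(x - 2)) + 329/(64*(x - 10))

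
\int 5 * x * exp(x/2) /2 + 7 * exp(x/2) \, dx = (5*x + 4)*exp(x/2) + C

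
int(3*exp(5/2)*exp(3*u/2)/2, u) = exp(3*u/2 + 5/2) + C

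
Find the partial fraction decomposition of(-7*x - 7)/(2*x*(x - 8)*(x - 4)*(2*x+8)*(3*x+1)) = 189/(7150*(3*x + 1)) + 7/(5632*(x + 4)) + 35/(6656*(x - 4)) - 21/(12800*(x - 8)) - 7/(512*x)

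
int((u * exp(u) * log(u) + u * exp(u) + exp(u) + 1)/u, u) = (exp(u) + 1)*(log(u) + 1) + C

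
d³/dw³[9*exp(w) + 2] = 9*exp(w)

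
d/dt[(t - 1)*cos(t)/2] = -t*sin(t)/2 + sin(t)/2 + cos(t)/2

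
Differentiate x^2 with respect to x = 2*x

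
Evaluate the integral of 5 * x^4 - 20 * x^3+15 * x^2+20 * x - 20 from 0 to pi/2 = -8 + (-2 + pi/2)^3*(-1 + pi/2 + pi^2/4)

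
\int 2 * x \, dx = x^2 + C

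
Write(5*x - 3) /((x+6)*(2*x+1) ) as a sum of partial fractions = -1/(2*x + 1) + 3/(x + 6)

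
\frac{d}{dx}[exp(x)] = exp(x)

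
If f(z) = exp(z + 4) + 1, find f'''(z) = exp(z + 4)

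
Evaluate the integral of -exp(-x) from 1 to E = -exp(-1) + exp(-E)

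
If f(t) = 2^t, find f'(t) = 2^t*log(2)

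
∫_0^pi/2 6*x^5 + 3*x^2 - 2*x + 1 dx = (pi/2 + pi^3/8)*(-pi/2 + 1 + pi^3/8)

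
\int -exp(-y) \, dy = exp(-y) + C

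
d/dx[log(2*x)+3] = 1/x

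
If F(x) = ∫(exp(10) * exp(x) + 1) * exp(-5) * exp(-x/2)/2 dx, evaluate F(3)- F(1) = -exp(11/2) - exp(-13/2) + exp(-11/2) + exp(13/2)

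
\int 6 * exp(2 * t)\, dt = 3*exp(2*t) + C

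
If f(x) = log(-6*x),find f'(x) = 1/x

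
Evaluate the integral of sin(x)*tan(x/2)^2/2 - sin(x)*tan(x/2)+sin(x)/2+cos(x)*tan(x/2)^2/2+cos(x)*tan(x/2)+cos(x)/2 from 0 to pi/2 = 1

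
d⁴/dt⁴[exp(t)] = exp(t)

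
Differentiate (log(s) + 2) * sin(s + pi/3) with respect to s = (s*log(s)*cos(s + pi/3) + 2*s*cos(s + pi/3) + sin(s + pi/3))/s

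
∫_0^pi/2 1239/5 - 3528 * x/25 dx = -21*pi/2 - 4*(-8 + 21*pi/10)^2 + 256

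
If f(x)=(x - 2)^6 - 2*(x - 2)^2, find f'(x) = 6*x^5 - 60*x^4 + 240*x^3 - 480*x^2 + 476*x - 184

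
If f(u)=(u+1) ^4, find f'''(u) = 24*u + 24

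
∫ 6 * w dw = 3*w^2 + C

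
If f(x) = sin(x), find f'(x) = cos(x)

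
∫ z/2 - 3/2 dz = z^2/4 - 3*z/2 + C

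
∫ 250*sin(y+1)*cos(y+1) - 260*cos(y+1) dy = 5*(25*sin(y + 1) - 52)*sin(y + 1) + C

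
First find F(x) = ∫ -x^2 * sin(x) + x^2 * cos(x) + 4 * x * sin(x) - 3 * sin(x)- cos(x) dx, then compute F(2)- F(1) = cos(2) + sin(2)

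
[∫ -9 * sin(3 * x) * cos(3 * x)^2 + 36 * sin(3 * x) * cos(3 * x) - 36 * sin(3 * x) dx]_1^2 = (-2 + cos(6))^3 - (-2 + cos(3))^3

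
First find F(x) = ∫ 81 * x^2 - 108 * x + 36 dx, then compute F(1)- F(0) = 9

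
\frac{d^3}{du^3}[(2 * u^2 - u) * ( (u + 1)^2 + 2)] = 48*u + 18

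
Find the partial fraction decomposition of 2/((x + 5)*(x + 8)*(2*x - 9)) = 8/(475*(2*x - 9)) + 2/(75*(x + 8)) - 2/(57*(x + 5))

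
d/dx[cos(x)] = -sin(x)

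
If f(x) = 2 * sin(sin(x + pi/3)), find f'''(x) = 6*sin(x + pi/3)*sin(sin(x + pi/3))*cos(x + pi/3) - 2*cos(x + pi/3)^3*cos(sin(x + pi/3)) - 2*cos(x + pi/3)*cos(sin(x + pi/3))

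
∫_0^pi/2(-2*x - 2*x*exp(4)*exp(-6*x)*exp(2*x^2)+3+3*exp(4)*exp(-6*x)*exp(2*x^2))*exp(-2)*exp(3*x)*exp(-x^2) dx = -exp(-3*pi/2 + 2 + pi^2/4) - exp(-2) + exp(-pi^2/4 - 2 + 3*pi/2) + exp(2)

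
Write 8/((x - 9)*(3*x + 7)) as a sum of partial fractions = -12/(17*(3*x + 7)) + 4/(17*(x - 9))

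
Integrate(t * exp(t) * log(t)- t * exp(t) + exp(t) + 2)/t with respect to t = (exp(t) + 2)*(log(t) - 1) + C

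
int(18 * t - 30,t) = 9*t^2 - 30*t + C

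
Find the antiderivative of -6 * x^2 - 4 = -2*x^3 - 4*x + C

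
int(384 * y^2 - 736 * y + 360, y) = 128*y^3 - 368*y^2 + 360*y + C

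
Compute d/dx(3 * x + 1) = 3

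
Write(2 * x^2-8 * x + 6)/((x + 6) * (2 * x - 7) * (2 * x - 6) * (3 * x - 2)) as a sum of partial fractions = 3/(340*(3*x - 2)) + 10/(323*(2*x - 7)) - 7/(380*(x + 6))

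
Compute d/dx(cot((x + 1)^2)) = -2*(x + 1)/sin(x^2 + 2*x + 1)^2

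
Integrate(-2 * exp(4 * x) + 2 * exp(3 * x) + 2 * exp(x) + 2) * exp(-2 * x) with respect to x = -4*(sinh(x) - 1)*sinh(x) + C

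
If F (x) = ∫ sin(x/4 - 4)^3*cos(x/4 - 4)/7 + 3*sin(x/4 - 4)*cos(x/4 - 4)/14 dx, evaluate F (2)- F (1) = -3*sin(15/4)^2/7 - sin(15/4)^4/7 + sin(7/2)^4/7 + 3*sin(7/2)^2/7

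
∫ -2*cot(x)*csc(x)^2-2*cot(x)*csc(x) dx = (csc(x) + 2)*csc(x) + C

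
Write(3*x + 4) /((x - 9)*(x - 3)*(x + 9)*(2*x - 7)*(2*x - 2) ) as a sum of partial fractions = -116/(1375*(2*x - 7)) - 23/(108000*(x + 9)) - 7/(1600*(x - 1)) + 13/(288*(x - 3)) + 31/(19008*(x - 9))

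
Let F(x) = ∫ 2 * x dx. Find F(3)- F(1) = 8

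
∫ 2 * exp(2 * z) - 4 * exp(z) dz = (exp(z) - 2)^2 + C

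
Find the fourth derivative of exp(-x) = exp(-x)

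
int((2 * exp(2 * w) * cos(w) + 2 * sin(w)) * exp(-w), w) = 2*sqrt(2)*sin(w + pi/4)*sinh(w) + C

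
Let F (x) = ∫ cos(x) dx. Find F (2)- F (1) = -sin(1) + sin(2)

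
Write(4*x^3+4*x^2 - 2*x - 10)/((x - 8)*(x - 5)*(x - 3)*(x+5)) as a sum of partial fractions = 5/(13*(x + 5)) + 8/(5*(x - 3)) - 29/(3*(x - 5)) + 2278/(195*(x - 8))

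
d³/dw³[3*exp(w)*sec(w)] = 6*(sin(w)/cos(w) + 3*sin(w)/cos(w)^3 - 1 + 3/cos(w)^2)*exp(w)/cos(w)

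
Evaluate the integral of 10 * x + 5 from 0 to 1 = 10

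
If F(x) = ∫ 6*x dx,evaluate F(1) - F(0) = 3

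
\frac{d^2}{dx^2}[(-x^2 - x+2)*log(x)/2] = (-2*x^2*log(x) - 3*x^2 - x - 2)/(2*x^2)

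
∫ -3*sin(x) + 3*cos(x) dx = 3*sqrt(2)*sin(x + pi/4) + C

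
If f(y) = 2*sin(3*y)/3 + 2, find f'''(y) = -18*cos(3*y)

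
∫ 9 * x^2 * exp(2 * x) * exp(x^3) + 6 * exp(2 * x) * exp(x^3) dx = 3*exp(x*(x^2 + 2)) + C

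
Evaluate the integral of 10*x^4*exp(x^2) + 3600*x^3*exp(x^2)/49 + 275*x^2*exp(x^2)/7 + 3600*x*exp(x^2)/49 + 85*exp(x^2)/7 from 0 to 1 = 2640*E/49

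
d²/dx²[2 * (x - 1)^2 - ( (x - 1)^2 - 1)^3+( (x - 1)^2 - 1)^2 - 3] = -30*x^4 + 120*x^3 - 132*x^2 + 24*x + 12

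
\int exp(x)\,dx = exp(x) + C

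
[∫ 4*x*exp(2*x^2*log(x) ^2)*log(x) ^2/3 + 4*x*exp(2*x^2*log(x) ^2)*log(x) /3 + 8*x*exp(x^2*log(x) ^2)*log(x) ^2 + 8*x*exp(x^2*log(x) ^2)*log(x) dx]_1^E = -13/3 + 4*exp(exp(2)) + exp(2*exp(2))/3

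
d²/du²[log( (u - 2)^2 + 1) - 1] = (-2*u^2 + 8*u - 6)/(u^4 - 8*u^3 + 26*u^2 - 40*u + 25)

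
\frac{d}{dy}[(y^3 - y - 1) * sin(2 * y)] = 2*y^3*cos(2*y) + 3*y^2*sin(2*y) - 2*y*cos(2*y) - sin(2*y) - 2*cos(2*y)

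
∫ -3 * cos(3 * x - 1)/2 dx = -sin(3*x - 1)/2 + C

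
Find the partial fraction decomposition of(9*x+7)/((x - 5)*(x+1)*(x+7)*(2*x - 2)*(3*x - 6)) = -7/(3888*(x + 7)) + 1/(648*(x + 1)) + 1/(24*(x - 1)) - 25/(486*(x - 2)) + 13/(1296*(x - 5))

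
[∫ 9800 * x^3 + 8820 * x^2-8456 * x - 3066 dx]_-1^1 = -252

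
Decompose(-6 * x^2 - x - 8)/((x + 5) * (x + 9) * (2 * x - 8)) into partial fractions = -485/(104*(x + 9)) + 17/(8*(x + 5)) - 6/(13*(x - 4))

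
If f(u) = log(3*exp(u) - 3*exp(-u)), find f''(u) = -4*exp(2*u)/(exp(4*u) - 2*exp(2*u) + 1)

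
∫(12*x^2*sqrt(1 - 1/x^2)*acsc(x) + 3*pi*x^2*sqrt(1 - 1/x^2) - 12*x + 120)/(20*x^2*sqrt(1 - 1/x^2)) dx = 3*(x - 10)*(4*acsc(x) + pi)/20 + C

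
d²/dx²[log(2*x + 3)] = -4/(4*x^2 + 12*x + 9)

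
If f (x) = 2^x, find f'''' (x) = 2^x*log(2)^4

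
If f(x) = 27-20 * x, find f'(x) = -20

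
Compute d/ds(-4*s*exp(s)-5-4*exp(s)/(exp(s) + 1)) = (-4*s*exp(3*s) - 8*s*exp(2*s) - 4*s*exp(s) - 4*exp(3*s) - 8*exp(2*s) - 8*exp(s))/(exp(2*s) + 2*exp(s) + 1)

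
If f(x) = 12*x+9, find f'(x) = 12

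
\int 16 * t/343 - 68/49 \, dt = 8*t^2/343 - 68*t/49 + C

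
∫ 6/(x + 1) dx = 6*log(x + 1) + C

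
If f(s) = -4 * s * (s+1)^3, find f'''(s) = -96*s - 72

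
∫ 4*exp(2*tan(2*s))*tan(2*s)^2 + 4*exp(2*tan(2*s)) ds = exp(2*tan(2*s)) + C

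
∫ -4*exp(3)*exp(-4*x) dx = exp(3 - 4*x) + C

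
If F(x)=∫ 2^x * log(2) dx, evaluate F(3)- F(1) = 6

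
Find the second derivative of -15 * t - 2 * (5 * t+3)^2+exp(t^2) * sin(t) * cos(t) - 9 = 2*t^2*exp(t^2)*sin(2*t) + 4*t*exp(t^2)*cos(2*t) - exp(t^2)*sin(2*t) - 100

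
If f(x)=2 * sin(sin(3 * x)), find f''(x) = -18*sin(3*x)*cos(sin(3*x)) - 18*sin(sin(3*x))*cos(3*x)^2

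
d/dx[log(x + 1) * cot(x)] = (-x*log(x + 1)/sin(x)^2 - log(x + 1)/sin(x)^2 + 1/tan(x))/(x + 1)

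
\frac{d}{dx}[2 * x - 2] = 2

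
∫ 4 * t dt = 2*t^2 + C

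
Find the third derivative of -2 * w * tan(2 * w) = -96*w*tan(2*w)^4 - 128*w*tan(2*w)^2 - 32*w - 48*tan(2*w)^3 - 48*tan(2*w)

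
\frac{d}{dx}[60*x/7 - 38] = 60/7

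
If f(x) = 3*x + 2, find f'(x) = 3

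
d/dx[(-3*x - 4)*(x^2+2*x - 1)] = -9*x^2 - 20*x - 5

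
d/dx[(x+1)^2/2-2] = x + 1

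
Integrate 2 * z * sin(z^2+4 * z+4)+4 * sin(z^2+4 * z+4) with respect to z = -cos((z + 2)^2) + C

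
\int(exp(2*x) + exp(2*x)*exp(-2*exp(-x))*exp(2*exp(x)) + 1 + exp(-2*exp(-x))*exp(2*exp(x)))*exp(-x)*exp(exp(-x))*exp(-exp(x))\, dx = 2*sinh(2*sinh(x)) + C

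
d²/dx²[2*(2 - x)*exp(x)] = -2*x*exp(x)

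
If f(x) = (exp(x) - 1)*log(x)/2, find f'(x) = (x*exp(x)*log(x) + exp(x) - 1)/(2*x)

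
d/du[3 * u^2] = 6*u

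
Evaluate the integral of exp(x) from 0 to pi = -1 + exp(pi)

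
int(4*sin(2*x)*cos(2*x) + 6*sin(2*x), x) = 2*(cos(2*x) + 4)*sin(x)^2 + C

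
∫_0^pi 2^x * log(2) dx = -1 + 2^pi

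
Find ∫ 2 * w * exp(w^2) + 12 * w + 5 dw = 6*w^2 + 5*w + exp(w^2) + C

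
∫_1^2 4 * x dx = 6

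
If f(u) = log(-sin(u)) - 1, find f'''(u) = 2*cos(u)/sin(u)^3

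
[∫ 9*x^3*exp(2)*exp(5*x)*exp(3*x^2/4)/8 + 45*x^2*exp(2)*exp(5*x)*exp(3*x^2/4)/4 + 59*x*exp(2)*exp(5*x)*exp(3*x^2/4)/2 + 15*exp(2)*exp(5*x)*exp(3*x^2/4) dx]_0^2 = -2*exp(2) + 15*exp(15)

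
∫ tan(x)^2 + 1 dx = tan(x) + C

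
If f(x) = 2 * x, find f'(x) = 2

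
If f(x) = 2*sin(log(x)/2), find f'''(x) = (6*sin(log(x)/2) + 7*cos(log(x)/2))/(4*x^3)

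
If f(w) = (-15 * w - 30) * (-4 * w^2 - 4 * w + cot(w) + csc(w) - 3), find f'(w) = 180*w^2 + 15*w*cot(w)^2 + 15*w*cot(w)*csc(w) + 375*w + 30*cot(w)^2 + 30*cot(w)*csc(w) - 15*cot(w) - 15*csc(w) + 195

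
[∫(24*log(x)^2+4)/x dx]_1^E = 12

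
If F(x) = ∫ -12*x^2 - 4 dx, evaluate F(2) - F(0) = -40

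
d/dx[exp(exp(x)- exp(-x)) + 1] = (exp(exp(x) - exp(-x)) + exp(2*x + exp(x) - exp(-x)))*exp(-x)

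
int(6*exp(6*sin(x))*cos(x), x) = exp(6*sin(x)) + C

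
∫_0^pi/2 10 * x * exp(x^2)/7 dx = -5/7 + 5*exp(pi^2/4)/7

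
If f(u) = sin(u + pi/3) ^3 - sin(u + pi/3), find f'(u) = 3*sin(u + pi/3)^2*cos(u + pi/3) - cos(u + pi/3)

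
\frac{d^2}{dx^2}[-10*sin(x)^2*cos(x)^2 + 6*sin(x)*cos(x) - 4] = -40*(1 - cos(2*x))^2 - 12*sin(2*x) - 80*cos(2*x) + 60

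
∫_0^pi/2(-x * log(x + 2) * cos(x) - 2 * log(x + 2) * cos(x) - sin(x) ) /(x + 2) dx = -log(pi/2 + 2)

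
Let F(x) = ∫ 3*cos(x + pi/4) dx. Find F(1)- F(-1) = 3*sqrt(2)*sin(1)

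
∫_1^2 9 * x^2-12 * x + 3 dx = 6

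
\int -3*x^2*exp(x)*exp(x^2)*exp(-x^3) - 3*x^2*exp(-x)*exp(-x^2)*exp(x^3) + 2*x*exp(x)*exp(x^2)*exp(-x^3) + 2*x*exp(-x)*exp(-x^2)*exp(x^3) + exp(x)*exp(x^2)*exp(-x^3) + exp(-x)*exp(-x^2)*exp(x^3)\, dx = 2*sinh(x*(-x^2 + x + 1)) + C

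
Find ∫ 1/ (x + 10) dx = log(x/2 + 5) + C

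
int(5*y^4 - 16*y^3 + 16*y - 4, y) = y^5 - 4*y^4 + 8*y^2 - 4*y + C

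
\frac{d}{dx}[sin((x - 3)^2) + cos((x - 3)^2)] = -2*x*sin(x^2 - 6*x + 9) + 2*x*cos(x^2 - 6*x + 9) + 6*sin(x^2 - 6*x + 9) - 6*cos(x^2 - 6*x + 9)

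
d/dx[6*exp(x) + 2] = 6*exp(x)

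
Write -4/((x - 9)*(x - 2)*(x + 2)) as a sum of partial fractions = -1/(11*(x + 2)) + 1/(7*(x - 2)) - 4/(77*(x - 9))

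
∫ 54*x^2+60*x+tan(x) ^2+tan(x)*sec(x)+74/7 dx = 18*x^3 + 30*x^2 + 67*x/7 + tan(x) + sec(x) + C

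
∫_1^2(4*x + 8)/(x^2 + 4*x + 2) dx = -2*log(7) + 2*log(14)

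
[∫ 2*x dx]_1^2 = 3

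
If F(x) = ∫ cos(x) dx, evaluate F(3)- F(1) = -sin(1) + sin(3)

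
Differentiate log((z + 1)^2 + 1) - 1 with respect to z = (2*z + 2)/(z^2 + 2*z + 2)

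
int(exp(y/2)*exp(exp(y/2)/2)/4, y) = exp(exp(y/2)/2) + C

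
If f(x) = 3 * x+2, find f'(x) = 3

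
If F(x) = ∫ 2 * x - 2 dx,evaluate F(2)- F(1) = 1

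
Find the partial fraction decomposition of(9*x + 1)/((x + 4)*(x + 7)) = 62/(3*(x + 7)) - 35/(3*(x + 4))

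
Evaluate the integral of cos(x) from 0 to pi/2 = 1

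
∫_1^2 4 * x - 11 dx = -5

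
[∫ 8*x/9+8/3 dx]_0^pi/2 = -1 + 2*pi/3 + (1 + pi/3)^2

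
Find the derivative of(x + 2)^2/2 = x + 2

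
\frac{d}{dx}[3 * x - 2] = 3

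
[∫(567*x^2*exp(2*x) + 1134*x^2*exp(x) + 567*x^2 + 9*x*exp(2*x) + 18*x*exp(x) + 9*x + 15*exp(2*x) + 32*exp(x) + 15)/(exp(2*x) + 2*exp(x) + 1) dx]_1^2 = -2*E/(1 + E) + 2*exp(2)/(1 + exp(2)) + 2703/2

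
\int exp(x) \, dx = exp(x) + C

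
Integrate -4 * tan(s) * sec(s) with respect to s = -4*sec(s) + C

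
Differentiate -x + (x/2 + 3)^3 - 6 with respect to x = 3*x^2/8 + 9*x/2 + 25/2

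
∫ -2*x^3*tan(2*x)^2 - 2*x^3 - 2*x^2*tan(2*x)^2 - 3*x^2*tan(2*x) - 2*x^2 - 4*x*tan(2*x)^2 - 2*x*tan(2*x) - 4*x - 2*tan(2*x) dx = -x*(x^2 + x + 2)*tan(2*x) + C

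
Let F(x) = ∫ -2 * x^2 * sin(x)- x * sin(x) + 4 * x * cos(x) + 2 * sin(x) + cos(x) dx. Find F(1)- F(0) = cos(1) + 2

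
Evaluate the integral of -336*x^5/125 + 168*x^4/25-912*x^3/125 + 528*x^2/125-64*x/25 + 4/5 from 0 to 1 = 0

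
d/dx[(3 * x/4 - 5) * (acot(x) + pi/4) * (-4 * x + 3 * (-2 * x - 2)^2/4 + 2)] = (108*x^4*acot(x) + 27*pi*x^4 - 432*x^3*acot(x) - 108*pi*x^3 - 36*x^3 + 8*x^2*acot(x) + 2*pi*x^2 + 216*x^2 - 432*x*acot(x) - 108*pi*x + 100*x - 100*acot(x) - 25*pi + 400)/(16*x^2 + 16)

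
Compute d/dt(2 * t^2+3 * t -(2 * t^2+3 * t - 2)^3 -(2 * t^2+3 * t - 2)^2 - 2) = -48*t^5 - 180*t^4 - 136*t^3 + 99*t^2 + 62*t - 21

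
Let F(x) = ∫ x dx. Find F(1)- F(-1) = 0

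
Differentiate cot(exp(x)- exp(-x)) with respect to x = -(exp(2*x) + 1)*exp(-x)/sin(exp(x) - exp(-x))^2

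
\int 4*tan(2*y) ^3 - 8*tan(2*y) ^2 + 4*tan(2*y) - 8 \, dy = (tan(2*y) - 2)^2 + C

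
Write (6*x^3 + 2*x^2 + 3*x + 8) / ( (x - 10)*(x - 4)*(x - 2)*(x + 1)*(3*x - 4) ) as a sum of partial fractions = -603/(728*(3*x - 4)) + 1/(1155*(x + 1)) + 35/(48*(x - 2)) - 109/(120*(x - 4)) + 3119/(6864*(x - 10))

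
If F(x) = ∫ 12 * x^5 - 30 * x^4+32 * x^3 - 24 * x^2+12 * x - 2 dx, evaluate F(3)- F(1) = 480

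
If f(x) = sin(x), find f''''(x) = sin(x)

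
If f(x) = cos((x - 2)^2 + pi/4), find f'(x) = -2*x*sin(x^2 - 4*x + pi/4 + 4) + 4*sin(x^2 - 4*x + pi/4 + 4)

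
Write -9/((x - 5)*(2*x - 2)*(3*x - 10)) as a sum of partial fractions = 81/(70*(3*x - 10)) - 9/(56*(x - 1)) - 9/(40*(x - 5))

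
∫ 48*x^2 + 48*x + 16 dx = 16*x^3 + 24*x^2 + 16*x + C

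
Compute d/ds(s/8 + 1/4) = 1/8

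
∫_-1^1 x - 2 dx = -4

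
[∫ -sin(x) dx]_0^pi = -2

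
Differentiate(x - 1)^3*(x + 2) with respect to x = 4*x^3 - 3*x^2 - 6*x + 5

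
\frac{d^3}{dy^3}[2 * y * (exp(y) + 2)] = 2*y*exp(y) + 6*exp(y)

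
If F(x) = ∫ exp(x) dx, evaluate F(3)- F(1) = -E + exp(3)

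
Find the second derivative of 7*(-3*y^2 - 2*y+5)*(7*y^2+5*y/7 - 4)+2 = -1764*y^2 - 678*y + 638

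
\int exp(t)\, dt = exp(t) + C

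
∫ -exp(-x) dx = exp(-x) + C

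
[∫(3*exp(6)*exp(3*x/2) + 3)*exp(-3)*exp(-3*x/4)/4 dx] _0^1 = -exp(3) - exp(-15/4) + exp(-3) + exp(15/4)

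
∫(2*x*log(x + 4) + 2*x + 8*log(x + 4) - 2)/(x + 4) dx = 2*(x - 1)*log(x + 4) + C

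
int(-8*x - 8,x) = -4*x^2 - 8*x + C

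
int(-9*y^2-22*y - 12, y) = -3*y^3 - 11*y^2 - 12*y + C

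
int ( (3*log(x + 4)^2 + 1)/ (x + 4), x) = log(x + 4)^3 + log(x + 4) + C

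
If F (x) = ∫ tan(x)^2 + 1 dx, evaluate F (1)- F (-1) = 2*tan(1)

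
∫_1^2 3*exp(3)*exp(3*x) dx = -exp(6) + exp(9)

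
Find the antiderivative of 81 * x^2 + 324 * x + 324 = 27*x^3 + 162*x^2 + 324*x + C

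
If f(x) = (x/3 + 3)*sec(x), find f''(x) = (-x/3 + 2*x/(3*cos(x)^2) + 2*sin(x)/(3*cos(x)) - 3 + 6/cos(x)^2)/cos(x)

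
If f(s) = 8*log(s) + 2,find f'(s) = 8/s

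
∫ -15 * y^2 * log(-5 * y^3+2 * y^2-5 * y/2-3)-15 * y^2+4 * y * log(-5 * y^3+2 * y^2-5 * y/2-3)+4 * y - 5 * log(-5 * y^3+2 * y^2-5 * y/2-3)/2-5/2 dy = (-10*y^3 + 4*y^2 - 5*y - 6)*log(-5*y^3 + 2*y^2 - 5*y/2 - 3)/2 + C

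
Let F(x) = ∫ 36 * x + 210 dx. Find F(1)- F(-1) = 420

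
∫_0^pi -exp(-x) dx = -1 + exp(-pi)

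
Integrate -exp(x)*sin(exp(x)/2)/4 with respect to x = cos(exp(x)/2)/2 + C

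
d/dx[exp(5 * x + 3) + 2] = 5*exp(5*x + 3)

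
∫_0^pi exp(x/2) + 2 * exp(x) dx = -4 + 2*exp(pi/2) + 2*exp(pi)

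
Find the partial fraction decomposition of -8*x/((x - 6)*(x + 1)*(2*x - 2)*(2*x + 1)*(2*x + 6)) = 16/(195*(2*x + 1)) + 1/(60*(x + 3)) - 1/(14*(x + 1)) + 1/(60*(x - 1)) - 4/(1365*(x - 6))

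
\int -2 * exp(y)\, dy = -2*exp(y) + C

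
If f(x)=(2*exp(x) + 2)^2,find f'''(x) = 32*exp(2*x) + 8*exp(x)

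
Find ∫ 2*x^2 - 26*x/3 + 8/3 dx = 2*x^3/3 - 13*x^2/3 + 8*x/3 + C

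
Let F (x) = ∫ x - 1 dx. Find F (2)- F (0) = 0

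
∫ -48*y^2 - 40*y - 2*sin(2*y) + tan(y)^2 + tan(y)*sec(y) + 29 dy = -4*y*(4*y^2 + 5*y - 7) + cos(2*y) + tan(y) + sec(y) + C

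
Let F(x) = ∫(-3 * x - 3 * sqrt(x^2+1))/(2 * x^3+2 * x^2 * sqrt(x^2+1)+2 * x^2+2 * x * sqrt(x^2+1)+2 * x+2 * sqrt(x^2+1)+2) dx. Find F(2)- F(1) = -3*(2 + sqrt(5))/(sqrt(5) + 3) + 3*(1 + sqrt(2))/(sqrt(2) + 2)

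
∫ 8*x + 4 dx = 4*x^2 + 4*x + C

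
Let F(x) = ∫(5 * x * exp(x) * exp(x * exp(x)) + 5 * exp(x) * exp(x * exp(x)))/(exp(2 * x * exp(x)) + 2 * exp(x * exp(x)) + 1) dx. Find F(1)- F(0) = -5/2 + 5*exp(E)/(1 + exp(E))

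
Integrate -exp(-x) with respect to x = exp(-x) + C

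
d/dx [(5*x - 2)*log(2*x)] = (5*x*log(x) + 5*x*log(2) + 5*x - 2)/x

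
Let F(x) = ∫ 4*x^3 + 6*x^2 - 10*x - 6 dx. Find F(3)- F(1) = 80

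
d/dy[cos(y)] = -sin(y)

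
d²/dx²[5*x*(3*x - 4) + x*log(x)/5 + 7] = (150*x + 1)/(5*x)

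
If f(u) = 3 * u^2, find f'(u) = 6*u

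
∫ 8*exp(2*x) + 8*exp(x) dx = 4*(exp(x) + 1)^2 + C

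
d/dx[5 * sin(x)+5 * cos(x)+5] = -5*sin(x) + 5*cos(x)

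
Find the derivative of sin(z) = cos(z)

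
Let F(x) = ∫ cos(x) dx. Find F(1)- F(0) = sin(1)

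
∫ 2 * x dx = x^2 + C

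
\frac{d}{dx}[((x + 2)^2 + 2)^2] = 4*x^3 + 24*x^2 + 56*x + 48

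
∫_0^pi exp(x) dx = -1 + exp(pi)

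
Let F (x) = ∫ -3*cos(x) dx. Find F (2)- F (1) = -3*sin(2) + 3*sin(1)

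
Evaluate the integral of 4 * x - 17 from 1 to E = -17 - E + 2*(4 - E)^2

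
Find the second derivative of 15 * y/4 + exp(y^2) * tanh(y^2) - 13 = 2*(4*y^2*tanh(y^2)^3 - 4*y^2*tanh(y^2)^2 - 2*y^2*tanh(y^2) + 4*y^2 - tanh(y^2)^2 + tanh(y^2) + 1)*exp(y^2)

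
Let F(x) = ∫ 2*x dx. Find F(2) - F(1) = 3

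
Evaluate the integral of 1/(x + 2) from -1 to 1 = log(3)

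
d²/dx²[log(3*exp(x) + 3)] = exp(x)/(exp(2*x) + 2*exp(x) + 1)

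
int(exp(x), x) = exp(x) + C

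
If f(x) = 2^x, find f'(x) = 2^x*log(2)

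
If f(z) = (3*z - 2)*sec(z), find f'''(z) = (-3*z*sin(z)/cos(z) + 18*z*sin(z)/cos(z)^3 + 2*sin(z)/cos(z) - 12*sin(z)/cos(z)^3 - 9 + 18/cos(z)^2)/cos(z)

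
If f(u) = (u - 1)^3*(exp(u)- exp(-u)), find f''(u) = (u^3*exp(2*u) - u^3 + 3*u^2*exp(2*u) + 9*u^2 - 3*u*exp(2*u) - 21*u - exp(2*u) + 13)*exp(-u)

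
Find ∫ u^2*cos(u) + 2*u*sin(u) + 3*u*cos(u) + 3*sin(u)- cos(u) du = (u^2 + 3*u - 1)*sin(u) + C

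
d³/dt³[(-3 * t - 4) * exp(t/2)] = -3*t*exp(t/2)/8 - 11*exp(t/2)/4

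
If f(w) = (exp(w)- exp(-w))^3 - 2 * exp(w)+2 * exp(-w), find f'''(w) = (27*exp(6*w) - 5*exp(4*w) - 5*exp(2*w) + 27)*exp(-3*w)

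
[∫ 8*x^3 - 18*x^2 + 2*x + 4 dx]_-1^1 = -4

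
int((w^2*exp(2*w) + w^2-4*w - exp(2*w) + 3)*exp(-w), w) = 2*(w - 1)^2*sinh(w) + C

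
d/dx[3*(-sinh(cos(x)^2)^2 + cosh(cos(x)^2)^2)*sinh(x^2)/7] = 6*x*cosh(x^2)/7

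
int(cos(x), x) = sin(x) + C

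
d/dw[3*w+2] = 3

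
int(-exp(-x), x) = exp(-x) + C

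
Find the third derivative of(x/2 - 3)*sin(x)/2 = -x*cos(x)/4 - 3*sin(x)/4 + 3*cos(x)/2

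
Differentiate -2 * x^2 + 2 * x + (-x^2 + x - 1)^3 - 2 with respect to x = -6*x^5 + 15*x^4 - 24*x^3 + 21*x^2 - 16*x + 5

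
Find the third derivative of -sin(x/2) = cos(x/2)/8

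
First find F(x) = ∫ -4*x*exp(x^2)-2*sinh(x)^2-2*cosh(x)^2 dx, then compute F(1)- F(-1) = -2*sinh(2)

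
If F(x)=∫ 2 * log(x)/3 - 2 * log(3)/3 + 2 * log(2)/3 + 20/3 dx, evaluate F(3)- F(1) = 2*log(3)/3 + 4*log(2)/3 + 12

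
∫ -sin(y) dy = cos(y) + C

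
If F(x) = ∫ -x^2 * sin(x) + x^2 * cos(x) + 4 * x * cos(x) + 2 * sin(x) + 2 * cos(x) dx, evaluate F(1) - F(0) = 3*cos(1) + 3*sin(1)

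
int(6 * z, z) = 3*z^2 + C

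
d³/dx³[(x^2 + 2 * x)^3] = 120*x^3 + 360*x^2 + 288*x + 48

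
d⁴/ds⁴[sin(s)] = sin(s)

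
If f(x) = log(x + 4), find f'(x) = 1/(x + 4)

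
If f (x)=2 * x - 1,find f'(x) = 2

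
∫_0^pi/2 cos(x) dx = 1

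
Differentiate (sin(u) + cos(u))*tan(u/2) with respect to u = sqrt(2)*(sin(u + pi/4)/(2*cos(u/2)^2) + cos(u + pi/4)*tan(u/2))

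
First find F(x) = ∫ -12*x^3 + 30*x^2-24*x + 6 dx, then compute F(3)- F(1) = -64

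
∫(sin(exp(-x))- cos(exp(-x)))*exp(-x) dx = sqrt(2)*sin(pi/4 + exp(-x)) + C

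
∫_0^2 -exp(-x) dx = -1 + exp(-2)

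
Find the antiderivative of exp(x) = exp(x) + C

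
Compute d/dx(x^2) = 2*x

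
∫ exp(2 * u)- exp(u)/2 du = (exp(u) - 1)*exp(u)/2 + C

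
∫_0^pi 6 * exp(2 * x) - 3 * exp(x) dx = 3*(-1 + exp(pi))*exp(pi)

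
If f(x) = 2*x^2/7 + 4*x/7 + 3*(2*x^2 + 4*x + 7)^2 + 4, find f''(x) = 144*x^2 + 288*x + 1852/7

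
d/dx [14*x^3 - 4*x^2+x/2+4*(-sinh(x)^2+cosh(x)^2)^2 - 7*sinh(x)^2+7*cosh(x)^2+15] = 42*x^2 - 8*x + 1/2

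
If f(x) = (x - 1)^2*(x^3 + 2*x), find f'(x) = 5*x^4 - 8*x^3 + 9*x^2 - 8*x + 2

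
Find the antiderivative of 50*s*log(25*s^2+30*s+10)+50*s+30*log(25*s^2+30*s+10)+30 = ((5*s + 3)^2 + 1)*log((5*s + 3)^2 + 1) + C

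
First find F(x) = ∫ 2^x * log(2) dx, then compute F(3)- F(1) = 6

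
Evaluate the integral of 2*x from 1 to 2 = 3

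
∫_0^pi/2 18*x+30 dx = -25 + (3*pi/2 + 5)^2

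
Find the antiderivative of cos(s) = sin(s) + C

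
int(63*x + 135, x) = 63*x^2/2 + 135*x + C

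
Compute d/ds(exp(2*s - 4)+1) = 2*exp(2*s - 4)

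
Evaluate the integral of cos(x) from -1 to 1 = 2*sin(1)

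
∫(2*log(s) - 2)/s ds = (log(s) - 1)^2 + C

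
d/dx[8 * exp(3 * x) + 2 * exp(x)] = 24*exp(3*x) + 2*exp(x)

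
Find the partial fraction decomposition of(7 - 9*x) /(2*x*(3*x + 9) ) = -17/(9*(x + 3)) + 7/(18*x)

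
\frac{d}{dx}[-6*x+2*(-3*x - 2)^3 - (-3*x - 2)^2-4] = -162*x^2 - 234*x - 90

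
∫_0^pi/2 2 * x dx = pi^2/4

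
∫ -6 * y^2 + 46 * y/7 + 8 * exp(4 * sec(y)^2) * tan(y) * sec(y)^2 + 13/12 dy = -2*y^3 + 23*y^2/7 + 13*y/12 + exp(4*sec(y)^2) + C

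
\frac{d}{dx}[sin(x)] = cos(x)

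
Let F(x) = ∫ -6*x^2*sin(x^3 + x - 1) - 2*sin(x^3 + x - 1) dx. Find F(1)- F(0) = 0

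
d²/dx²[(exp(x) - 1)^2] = 4*exp(2*x) - 2*exp(x)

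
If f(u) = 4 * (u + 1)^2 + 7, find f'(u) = 8*u + 8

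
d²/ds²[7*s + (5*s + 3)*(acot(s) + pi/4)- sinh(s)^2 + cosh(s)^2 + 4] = (6*s - 10)/(s^4 + 2*s^2 + 1)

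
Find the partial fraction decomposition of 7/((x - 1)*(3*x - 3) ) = 7/(3*(x - 1)^2)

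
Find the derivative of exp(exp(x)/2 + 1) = exp(x + exp(x)/2 + 1)/2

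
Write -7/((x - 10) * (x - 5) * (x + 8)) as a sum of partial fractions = -7/(234*(x + 8)) + 7/(65*(x - 5)) - 7/(90*(x - 10))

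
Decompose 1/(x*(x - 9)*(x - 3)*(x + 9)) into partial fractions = -1/(1944*(x + 9)) - 1/(216*(x - 3)) + 1/(972*(x - 9)) + 1/(243*x)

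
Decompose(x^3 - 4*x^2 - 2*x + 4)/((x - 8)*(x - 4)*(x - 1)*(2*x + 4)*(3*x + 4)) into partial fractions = 57/(3136*(3*x + 4)) - 1/(45*(x + 2)) - 1/(882*(x - 1)) + 1/(576*(x - 4)) + 61/(3920*(x - 8))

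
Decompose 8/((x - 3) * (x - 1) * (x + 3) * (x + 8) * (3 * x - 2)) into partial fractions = 324/(1001*(3*x - 2)) + 4/(6435*(x + 8)) - 1/(165*(x + 3)) - 1/(9*(x - 1)) + 2/(231*(x - 3))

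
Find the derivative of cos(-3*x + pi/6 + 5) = 3*sin(-3*x + pi/6 + 5)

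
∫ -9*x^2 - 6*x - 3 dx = -3*x^3 - 3*x^2 - 3*x + C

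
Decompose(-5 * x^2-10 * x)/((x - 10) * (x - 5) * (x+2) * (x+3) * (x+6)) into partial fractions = -5/(88*(x + 6)) + 5/(104*(x + 3)) + 5/(88*(x - 5)) - 5/(104*(x - 10))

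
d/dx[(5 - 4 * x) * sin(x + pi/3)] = -4*x*cos(x + pi/3) - 4*sin(x + pi/3) + 5*cos(x + pi/3)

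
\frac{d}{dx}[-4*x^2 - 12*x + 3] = -8*x - 12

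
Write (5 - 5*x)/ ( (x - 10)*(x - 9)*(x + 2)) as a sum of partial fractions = 5/(44*(x + 2)) + 40/(11*(x - 9)) - 15/(4*(x - 10))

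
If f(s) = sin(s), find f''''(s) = sin(s)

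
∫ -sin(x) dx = cos(x) + C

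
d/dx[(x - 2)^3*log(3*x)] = (3*x^3*log(x) + x^3 + 3*x^3*log(3) - 12*x^2*log(x) - 12*x^2*log(3) - 6*x^2 + 12*x*log(x) + 12*x + 12*x*log(3) - 8)/x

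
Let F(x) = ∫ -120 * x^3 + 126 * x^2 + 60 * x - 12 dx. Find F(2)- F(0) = -48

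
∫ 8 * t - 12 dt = 4*t^2 - 12*t + C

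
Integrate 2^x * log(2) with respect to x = 2^x + C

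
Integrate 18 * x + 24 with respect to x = 9*x^2 + 24*x + C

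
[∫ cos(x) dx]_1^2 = -sin(1) + sin(2)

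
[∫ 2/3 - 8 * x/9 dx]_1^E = -2*E - (-2 + 2*E/3)^2 + 34/9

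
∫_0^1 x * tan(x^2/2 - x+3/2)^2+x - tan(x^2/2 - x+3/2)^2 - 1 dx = -tan(3/2) + tan(1)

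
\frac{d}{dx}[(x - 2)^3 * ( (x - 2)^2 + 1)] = 5*x^4 - 40*x^3 + 123*x^2 - 172*x + 92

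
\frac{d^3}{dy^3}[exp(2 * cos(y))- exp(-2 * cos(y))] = 2*(-4*exp(4*cos(y))*sin(y)^2 + 6*exp(4*cos(y))*cos(y) + exp(4*cos(y)) - 4*sin(y)^2 - 6*cos(y) + 1)*exp(-2*cos(y))*sin(y)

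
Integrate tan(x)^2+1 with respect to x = tan(x) + C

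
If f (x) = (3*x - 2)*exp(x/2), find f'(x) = 3*x*exp(x/2)/2 + 2*exp(x/2)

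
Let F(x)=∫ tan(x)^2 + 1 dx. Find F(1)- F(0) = tan(1)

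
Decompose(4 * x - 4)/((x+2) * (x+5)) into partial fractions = 8/(x + 5) - 4/(x + 2)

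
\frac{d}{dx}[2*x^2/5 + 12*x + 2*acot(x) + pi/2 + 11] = (4*x^3 + 60*x^2 + 4*x + 50)/(5*x^2 + 5)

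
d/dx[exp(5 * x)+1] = 5*exp(5*x)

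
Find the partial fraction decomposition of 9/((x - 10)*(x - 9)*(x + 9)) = 1/(38*(x + 9)) - 1/(2*(x - 9)) + 9/(19*(x - 10))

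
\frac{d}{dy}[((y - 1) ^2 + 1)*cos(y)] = -y^2*sin(y) + 2*y*sin(y) + 2*y*cos(y) - 2*sin(y) - 2*cos(y)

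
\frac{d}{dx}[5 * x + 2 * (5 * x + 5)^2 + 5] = 100*x + 105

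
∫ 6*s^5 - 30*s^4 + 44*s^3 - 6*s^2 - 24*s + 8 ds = s^6 - 6*s^5 + 11*s^4 - 2*s^3 - 12*s^2 + 8*s + C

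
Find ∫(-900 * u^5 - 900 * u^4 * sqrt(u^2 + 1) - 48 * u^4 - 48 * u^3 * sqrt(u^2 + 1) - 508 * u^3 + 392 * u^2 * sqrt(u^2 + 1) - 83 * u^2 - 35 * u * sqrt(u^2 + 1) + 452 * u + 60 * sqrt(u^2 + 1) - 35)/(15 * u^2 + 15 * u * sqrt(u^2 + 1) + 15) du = -(9*u^2 + u - 15)*(25*u^2 - u + 20)/15 + 4*log(u + sqrt(u^2 + 1)) + C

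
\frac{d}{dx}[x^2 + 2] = 2*x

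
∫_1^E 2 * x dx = -1 + exp(2)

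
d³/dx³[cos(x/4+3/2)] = sin((x + 6)/4)/64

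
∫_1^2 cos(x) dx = -sin(1) + sin(2)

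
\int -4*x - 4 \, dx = -2*x^2 - 4*x + C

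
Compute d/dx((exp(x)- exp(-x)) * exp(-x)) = 2*exp(-2*x)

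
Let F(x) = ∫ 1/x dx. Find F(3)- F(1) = -log(2) + log(6)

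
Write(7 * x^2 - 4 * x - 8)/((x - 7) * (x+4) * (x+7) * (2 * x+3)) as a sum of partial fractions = -2/(17*(2*x + 3)) - 11/(14*(x + 7)) + 8/(11*(x + 4)) + 307/(2618*(x - 7))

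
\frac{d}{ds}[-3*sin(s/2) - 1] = -3*cos(s/2)/2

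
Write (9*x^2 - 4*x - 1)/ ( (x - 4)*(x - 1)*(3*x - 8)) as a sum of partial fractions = -471/(20*(3*x - 8)) + 4/(15*(x - 1)) + 127/(12*(x - 4))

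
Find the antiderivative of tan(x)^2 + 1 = tan(x) + C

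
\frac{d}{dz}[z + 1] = 1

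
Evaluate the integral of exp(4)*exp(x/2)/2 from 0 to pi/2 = -exp(4) + exp(pi/4 + 4)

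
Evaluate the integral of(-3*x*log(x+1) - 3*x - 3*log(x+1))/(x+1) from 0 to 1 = -3*log(2)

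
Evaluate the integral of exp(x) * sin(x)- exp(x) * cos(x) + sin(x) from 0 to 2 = 2 - (1 + exp(2))*cos(2)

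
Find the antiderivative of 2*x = x^2 + C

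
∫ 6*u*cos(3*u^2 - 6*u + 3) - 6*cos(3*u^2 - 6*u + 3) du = sin(3*(u - 1)^2) + C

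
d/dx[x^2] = 2*x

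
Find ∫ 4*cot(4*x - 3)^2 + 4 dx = -cot(4*x - 3) + C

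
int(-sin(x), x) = cos(x) + C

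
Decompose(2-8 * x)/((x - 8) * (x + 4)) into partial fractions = -17/(6*(x + 4)) - 31/(6*(x - 8))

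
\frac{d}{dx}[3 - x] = -1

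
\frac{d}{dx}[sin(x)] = cos(x)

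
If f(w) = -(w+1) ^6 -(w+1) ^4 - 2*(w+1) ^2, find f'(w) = -6*w^5 - 30*w^4 - 64*w^3 - 72*w^2 - 46*w - 14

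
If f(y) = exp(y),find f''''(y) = exp(y)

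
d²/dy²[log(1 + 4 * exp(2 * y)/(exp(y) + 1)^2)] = (-40*exp(5*y) + 24*exp(3*y) + 16*exp(2*y))/(25*exp(6*y) + 70*exp(5*y) + 79*exp(4*y) + 52*exp(3*y) + 23*exp(2*y) + 6*exp(y) + 1)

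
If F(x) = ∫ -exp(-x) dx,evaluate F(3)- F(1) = -exp(-1) + exp(-3)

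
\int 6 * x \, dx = 3*x^2 + C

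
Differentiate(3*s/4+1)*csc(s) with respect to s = -3*s*cot(s)*csc(s)/4 - cot(s)*csc(s) + 3*csc(s)/4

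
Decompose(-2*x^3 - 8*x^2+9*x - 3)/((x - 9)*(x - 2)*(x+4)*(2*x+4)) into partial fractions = 1/(8*(x + 4)) - 37/(176*(x + 2)) + 11/(112*(x - 2)) - 78/(77*(x - 9))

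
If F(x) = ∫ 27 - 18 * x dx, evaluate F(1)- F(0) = 18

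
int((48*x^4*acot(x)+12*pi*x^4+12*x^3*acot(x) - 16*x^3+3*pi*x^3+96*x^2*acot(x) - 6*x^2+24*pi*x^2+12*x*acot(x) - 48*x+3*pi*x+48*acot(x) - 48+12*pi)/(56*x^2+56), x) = (4*acot(x) + pi)*(8*x^3 + 3*x^2 + 24*x + 24)/112 + C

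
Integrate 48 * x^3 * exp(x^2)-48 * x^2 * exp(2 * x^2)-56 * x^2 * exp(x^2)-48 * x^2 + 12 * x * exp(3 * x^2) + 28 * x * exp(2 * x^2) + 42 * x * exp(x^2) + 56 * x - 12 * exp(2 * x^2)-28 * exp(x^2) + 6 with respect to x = 6*x - 2*(2*x - exp(x^2))^3 + 7*(2*x - exp(x^2))^2 - 3*exp(x^2) + C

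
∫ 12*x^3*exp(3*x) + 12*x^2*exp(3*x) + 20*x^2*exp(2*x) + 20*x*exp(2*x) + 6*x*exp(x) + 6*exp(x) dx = 2*x*(2*x^2*exp(2*x) + 5*x*exp(x) + 3)*exp(x) + C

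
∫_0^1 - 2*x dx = -1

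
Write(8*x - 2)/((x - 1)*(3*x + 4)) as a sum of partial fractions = 38/(7*(3*x + 4)) + 6/(7*(x - 1))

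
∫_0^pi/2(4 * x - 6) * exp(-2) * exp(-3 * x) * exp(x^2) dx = -2*exp(-2) + 2*exp(-3*pi/2 - 2 + pi^2/4)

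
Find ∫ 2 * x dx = x^2 + C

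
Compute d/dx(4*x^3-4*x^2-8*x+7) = 12*x^2 - 8*x - 8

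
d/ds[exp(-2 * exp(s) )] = -2*exp(s - 2*exp(s))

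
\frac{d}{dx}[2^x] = 2^x*log(2)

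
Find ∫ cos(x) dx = sin(x) + C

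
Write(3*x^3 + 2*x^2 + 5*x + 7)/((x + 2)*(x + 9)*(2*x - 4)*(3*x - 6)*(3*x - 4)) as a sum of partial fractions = 657/(2480*(3*x - 4)) - 2063/(157542*(x + 9)) + 19/(6720*(x + 2)) - 1813/(23232*(x - 2)) + 49/(528*(x - 2)^2)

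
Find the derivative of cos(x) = -sin(x)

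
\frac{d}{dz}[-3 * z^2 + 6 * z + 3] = 6 - 6*z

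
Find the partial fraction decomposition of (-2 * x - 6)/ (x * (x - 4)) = -7/(2*(x - 4)) + 3/(2*x)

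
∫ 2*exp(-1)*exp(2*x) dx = exp(2*x - 1) + C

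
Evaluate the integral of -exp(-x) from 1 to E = -exp(-1) + exp(-E)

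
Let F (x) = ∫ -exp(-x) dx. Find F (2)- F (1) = -exp(-1) + exp(-2)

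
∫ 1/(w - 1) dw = log(w - 1) + C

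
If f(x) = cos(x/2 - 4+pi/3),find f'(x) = -sin(x/2 - 4 + pi/3)/2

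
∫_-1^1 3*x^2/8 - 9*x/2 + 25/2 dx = 101/4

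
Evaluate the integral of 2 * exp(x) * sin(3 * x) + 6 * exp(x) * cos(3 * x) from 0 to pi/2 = -2*exp(pi/2)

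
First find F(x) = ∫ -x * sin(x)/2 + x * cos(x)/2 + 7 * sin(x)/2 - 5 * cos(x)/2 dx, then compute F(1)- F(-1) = -6*sin(1) + cos(1)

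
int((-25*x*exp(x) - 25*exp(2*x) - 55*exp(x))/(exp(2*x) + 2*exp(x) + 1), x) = 5*(-5*x*exp(x) - 7*exp(x) - 1)/(exp(x) + 1) + C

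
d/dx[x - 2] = 1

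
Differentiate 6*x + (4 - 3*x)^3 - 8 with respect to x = -81*x^2 + 216*x - 138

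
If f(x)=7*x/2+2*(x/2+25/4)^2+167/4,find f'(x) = x + 16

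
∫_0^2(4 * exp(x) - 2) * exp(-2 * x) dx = -1 + (-2 + exp(-2))^2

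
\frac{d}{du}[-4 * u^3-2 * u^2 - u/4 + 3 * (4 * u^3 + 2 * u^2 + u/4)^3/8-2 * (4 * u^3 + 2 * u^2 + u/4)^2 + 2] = 216*u^8 + 288*u^7 + 315*u^6/2 - 147*u^5 - 4895*u^4/32 - 759*u^3/16 - 9207*u^2/512 - 17*u/4 - 1/4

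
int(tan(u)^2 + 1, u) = tan(u) + C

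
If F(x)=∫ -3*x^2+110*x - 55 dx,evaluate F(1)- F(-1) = -112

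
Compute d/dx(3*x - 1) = 3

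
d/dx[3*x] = 3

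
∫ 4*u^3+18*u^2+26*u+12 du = u^4 + 6*u^3 + 13*u^2 + 12*u + C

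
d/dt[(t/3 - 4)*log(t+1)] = (t*log(t + 1) + t + log(t + 1) - 12)/(3*t + 3)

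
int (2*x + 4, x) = x^2 + 4*x + C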